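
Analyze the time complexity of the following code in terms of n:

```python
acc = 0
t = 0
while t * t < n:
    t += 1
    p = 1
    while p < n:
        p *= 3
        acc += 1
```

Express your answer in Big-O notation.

Each loop level contributes: √n × log n. Multiplying the contributions gives O(√n log n).

Answer: O(√n log n)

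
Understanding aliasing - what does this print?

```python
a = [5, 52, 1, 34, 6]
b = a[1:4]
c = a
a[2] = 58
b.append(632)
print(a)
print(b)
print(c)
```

Key concept: slice vs alias.
Step by step:
`a = [5, 52, 1, 34, 6]` → a = [5, 52, 1, 34, 6]
`b = a[1:4]` → b = [52, 1, 34]
`c = a` → c = [5, 52, 1, 34, 6] (same object as a)
`a[2] = 58` → a = [5, 52, 58, 34, 6] (same object as c); c = [5, 52, 58, 34, 6] (same object as a)
`b.append(632)` → b = [52, 1, 34, 632]
`print(a)` → prints [5, 52, 58, 34, 6]
`print(b)` → prints [52, 1, 34, 632]
`print(c)` → prints [5, 52, 58, 34, 6]

Answer:
[5, 52, 58, 34, 6]
[52, 1, 34, 632]
[5, 52, 58, 34, 6]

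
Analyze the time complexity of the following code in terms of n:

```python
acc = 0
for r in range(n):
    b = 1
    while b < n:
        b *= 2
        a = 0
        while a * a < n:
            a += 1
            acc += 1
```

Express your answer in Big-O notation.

Each loop level contributes: n × log n × √n. Multiplying the contributions gives O(n√n log n).

Answer: O(n√n log n)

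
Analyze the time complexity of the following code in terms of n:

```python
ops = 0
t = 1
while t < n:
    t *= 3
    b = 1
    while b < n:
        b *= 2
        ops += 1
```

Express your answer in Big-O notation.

Each loop level contributes: log n × log n. Multiplying the contributions gives O(log² n).

Answer: O(log² n)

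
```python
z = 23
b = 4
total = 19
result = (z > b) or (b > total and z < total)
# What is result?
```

Trace:
`z = 23` → z = 23
`b = 4` → b = 4
`total = 19` → total = 19
`result = (z > b) or (b > total and z < total)` → result = True
So result = True

Answer: True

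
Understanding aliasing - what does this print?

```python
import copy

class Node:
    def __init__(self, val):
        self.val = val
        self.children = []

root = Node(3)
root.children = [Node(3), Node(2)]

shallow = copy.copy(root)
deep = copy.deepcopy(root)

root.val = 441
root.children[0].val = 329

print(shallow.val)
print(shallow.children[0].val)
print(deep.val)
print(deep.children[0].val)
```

Key concept: deep copy with custom objects.
Step by step:
`root = Node(3)` → root = Node(val=3, children=[])
`root.children = [Node(3), Node(2)]` → root = Node(val=3, children=[Node(val=3, children=[]), Node(val=2, children=[])])
`shallow = copy.copy(root)` → shallow = Node(val=3, children=[Node(val=3, children=[]), Node(val=2, children=[])])
`deep = copy.deepcopy(root)` → deep = Node(val=3, children=[Node(val=3, children=[]), Node(val=2, children=[])])
`root.val = 441` → root = Node(val=441, children=[Node(val=3, children=[]), Node(val=2, children=[])])
`root.children[0].val = 329` → root = Node(val=441, children=[Node(val=329, children=[]), Node(val=2, children=[])]); shallow = Node(val=3, children=[Node(val=329, children=[]), Node(val=2, children=[])])
`print(shallow.val)` → prints 3
`print(shallow.children[0].val)` → prints 329
`print(deep.val)` → prints 3
`print(deep.children[0].val)` → prints 3

Answer:
3
329
3
3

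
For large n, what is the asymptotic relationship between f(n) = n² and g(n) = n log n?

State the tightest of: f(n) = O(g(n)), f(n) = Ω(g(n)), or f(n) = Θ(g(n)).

n² vs n log n: f(n) = Ω(g(n)) but not O(g(n)) — n² grows strictly faster than n log n.

Answer: f(n) = Ω(g(n)) but not O(g(n)) — n² grows strictly faster than n log n.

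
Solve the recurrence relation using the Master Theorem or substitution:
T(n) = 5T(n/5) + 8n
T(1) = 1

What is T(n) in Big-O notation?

By Master Theorem: a=5, b=5, f(n)=8n. Since log_5(5) = 1 and f(n) = Θ(n^1), Case 2 applies. T(n) = O(n log n).

Answer: O(n log n)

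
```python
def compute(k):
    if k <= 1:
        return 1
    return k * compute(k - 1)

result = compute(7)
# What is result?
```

compute(7) = 7 * 6 * 5 * 4 * 3 * 2 * 1 = 5040

Answer: 5040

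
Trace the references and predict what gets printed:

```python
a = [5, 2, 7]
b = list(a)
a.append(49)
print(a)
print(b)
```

Key concept: list() constructor creates copy.
Step by step:
`a = [5, 2, 7]` → a = [5, 2, 7]
`b = list(a)` → b = [5, 2, 7]
`a.append(49)` → a = [5, 2, 7, 49]
`print(a)` → prints [5, 2, 7, 49]
`print(b)` → prints [5, 2, 7]

Answer:
[5, 2, 7, 49]
[5, 2, 7]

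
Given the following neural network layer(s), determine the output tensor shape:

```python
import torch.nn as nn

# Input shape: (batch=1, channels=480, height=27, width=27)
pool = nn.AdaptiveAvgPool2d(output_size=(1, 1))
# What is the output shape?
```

Input: (1, 480, 27, 27) -> Output: (1, 480, 1, 1)

Answer: (1, 480, 1, 1)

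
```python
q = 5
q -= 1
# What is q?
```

Trace:
`q = 5` → q = 5
`q -= 1` → q = 4
So q = 4

Answer: 4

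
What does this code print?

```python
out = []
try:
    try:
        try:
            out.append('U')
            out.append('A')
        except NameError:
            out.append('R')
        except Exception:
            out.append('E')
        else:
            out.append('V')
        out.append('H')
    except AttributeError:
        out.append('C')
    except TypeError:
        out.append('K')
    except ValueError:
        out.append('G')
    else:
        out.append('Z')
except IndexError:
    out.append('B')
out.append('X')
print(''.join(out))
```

Execution trace: 'U' (inner try body) → 'A' (inner try body, no exception) → 'V' (inner else) → 'H' (try body, no exception) → 'Z' (else) → 'X' (after the try/except). Output: UAVHZX

Answer: UAVHZX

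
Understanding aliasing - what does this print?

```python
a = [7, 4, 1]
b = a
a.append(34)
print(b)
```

Key concept: basic list aliasing.
Step by step:
`a = [7, 4, 1]` → a = [7, 4, 1]
`b = a` → b = [7, 4, 1] (same object as a)
`a.append(34)` → a = [7, 4, 1, 34] (same object as b); b = [7, 4, 1, 34] (same object as a)
`print(b)` → prints [7, 4, 1, 34]

Answer: [7, 4, 1, 34]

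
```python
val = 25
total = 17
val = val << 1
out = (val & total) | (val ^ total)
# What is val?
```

Trace:
`val = 25` → val = 25
`total = 17` → total = 17
`val = val << 1` → val = 50
`out = (val & total) | (val ^ total)` → out = 51
So val = 50

Answer: 50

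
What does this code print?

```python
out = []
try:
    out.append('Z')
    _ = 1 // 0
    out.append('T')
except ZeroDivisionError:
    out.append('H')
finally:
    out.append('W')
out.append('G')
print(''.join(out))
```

Execution trace: 'Z' (try body) → 'H' (except ZeroDivisionError) → 'W' (finally) → 'G' (after the try/except). Output: ZHWG

Answer: ZHWG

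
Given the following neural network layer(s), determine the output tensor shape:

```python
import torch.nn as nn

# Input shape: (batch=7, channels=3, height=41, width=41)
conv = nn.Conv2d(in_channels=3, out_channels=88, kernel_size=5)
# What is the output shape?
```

Input: (7, 3, 41, 41) -> Output: (7, 88, 37, 37)

Answer: (7, 88, 37, 37)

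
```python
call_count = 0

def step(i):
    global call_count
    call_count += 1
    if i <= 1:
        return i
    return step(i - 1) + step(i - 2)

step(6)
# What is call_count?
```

Calls(i) = 1 + Calls(i-1) + Calls(i-2); Calls(0)=Calls(1)=1. For i=6 this gives 25.

Answer: 25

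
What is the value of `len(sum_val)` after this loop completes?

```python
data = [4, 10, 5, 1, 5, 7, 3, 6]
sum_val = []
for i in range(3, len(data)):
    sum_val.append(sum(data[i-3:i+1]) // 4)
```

Number of 4-element averages
`sum_val` takes the values: [] → [5] → [5, 5] → [5, 5, 4] → [5, 5, 4, 4] → [5, 5, 4, 4, 5]
So `len(sum_val)` = 5

Answer: 5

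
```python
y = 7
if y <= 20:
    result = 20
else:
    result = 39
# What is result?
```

Trace:
`y = 7` → y = 7
`if y <= 20: ...` → y <= 20 is True → result = 20
So result = 20

Answer: 20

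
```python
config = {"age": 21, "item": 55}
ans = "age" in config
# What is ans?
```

Trace:
`config = {"age": 21, "item": 55}` → config = {'age': 21, 'item': 55}
`ans = "age" in config` → ans = True
So ans = True

Answer: True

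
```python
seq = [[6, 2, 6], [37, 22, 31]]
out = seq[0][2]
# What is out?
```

Trace:
`seq = [[6, 2, 6], [37, 22, 31]]` → seq = [[6, 2, 6], [37, 22, 31]]
`out = seq[0][2]` → out = 6
So out = 6

Answer: 6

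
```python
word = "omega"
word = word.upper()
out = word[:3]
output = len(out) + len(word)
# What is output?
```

Trace:
`word = "omega"` → word = 'omega'
`word = word.upper()` → word = 'OMEGA'
`out = word[:3]` → out = 'OME'
`output = len(out) + len(word)` → output = 8
So output = 8

Answer: 8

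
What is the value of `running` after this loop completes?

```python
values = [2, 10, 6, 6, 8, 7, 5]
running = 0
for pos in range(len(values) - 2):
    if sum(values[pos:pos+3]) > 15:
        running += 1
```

Count windows with sum > 15
`running` takes the values: 0 → 1 → 2 → 3 → 4 → 5

Answer: 5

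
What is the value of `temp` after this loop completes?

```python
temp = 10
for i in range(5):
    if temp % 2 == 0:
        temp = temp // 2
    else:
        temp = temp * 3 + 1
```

Collatz-style transformation from 10
`temp` takes the values: 10 → 5 → 16 → 8 → 4 → 2

Answer: 2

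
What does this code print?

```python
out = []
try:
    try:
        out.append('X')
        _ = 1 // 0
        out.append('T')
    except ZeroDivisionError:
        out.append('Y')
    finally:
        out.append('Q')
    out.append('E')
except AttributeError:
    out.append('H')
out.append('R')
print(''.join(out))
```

Execution trace: 'X' (inner try body) → 'Y' (inner except ZeroDivisionError) → 'Q' (inner finally) → 'E' (try body, no exception) → 'R' (after the try/except). Output: XYQER

Answer: XYQER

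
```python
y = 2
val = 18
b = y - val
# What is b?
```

Trace:
`y = 2` → y = 2
`val = 18` → val = 18
`b = y - val` → b = -16
So b = -16

Answer: -16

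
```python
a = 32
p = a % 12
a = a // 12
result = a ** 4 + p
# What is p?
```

Trace:
`a = 32` → a = 32
`p = a % 12` → p = 8
`a = a // 12` → a = 2
`result = a ** 4 + p` → result = 24
So p = 8

Answer: 8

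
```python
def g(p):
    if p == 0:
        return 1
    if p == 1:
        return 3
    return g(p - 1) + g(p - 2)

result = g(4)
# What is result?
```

Build up from base cases: g(0)=1, g(1)=3, g(2)=4, g(3)=7, g(4)=11

Answer: 11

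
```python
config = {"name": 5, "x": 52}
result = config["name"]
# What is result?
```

Trace:
`config = {"name": 5, "x": 52}` → config = {'name': 5, 'x': 52}
`result = config["name"]` → result = 5
So result = 5

Answer: 5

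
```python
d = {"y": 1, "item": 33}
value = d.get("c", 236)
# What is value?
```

Trace:
`d = {"y": 1, "item": 33}` → d = {'y': 1, 'item': 33}
`value = d.get("c", 236)` → value = 236
So value = 236

Answer: 236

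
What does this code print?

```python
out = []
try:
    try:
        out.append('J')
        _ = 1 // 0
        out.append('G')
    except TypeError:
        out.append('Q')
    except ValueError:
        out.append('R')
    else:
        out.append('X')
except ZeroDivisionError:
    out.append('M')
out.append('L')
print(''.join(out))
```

Execution trace: 'J' (try body) → 'M' (outer except ZeroDivisionError) → 'L' (after the try/except). Output: JML

Answer: JML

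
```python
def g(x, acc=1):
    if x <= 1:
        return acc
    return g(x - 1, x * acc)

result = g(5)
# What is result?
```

Accumulator trace (n, acc): (5, 1) -> (4, 5) -> (3, 20) -> (2, 60) -> (1, 120) -> return 120

Answer: 120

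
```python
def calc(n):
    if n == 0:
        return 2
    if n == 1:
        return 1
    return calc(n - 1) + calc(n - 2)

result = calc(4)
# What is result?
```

Build up from base cases: calc(0)=2, calc(1)=1, calc(2)=3, calc(3)=4, calc(4)=7

Answer: 7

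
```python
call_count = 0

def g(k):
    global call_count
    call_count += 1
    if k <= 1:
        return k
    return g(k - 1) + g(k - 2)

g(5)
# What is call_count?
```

Calls(k) = 1 + Calls(k-1) + Calls(k-2); Calls(0)=Calls(1)=1. For k=5 this gives 15.

Answer: 15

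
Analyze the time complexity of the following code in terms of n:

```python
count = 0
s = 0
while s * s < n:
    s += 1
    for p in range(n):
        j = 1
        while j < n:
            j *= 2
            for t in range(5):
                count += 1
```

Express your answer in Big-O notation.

Each loop level contributes: √n × n × log n × 1. Multiplying the contributions gives O(n√n log n).

Answer: O(n√n log n)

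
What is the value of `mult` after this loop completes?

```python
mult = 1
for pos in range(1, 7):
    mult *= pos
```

6! = 720
`mult` takes the values: 1 → 2 → 6 → 24 → 120 → 720

Answer: 720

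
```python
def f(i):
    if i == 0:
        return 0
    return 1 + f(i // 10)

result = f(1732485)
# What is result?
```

Count of digits of 1732485: 7

Answer: 7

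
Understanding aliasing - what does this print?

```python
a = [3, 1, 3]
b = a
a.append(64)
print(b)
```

Key concept: basic list aliasing.
Step by step:
`a = [3, 1, 3]` → a = [3, 1, 3]
`b = a` → b = [3, 1, 3] (same object as a)
`a.append(64)` → a = [3, 1, 3, 64] (same object as b); b = [3, 1, 3, 64] (same object as a)
`print(b)` → prints [3, 1, 3, 64]

Answer: [3, 1, 3, 64]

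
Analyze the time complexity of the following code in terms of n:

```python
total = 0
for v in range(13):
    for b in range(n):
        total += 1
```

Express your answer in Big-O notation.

Each loop level contributes: 1 × n. Multiplying the contributions gives O(n).

Answer: O(n)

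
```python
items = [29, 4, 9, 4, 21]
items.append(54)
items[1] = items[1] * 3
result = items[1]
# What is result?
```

Trace:
`items = [29, 4, 9, 4, 21]` → items = [29, 4, 9, 4, 21]
`items.append(54)` → items = [29, 4, 9, 4, 21, 54]
`items[1] = items[1] * 3` → items = [29, 12, 9, 4, 21, 54]
`result = items[1]` → result = 12
So result = 12

Answer: 12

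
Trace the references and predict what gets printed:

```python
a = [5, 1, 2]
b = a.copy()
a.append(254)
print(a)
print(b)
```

Key concept: list.copy() creates independent copy.
Step by step:
`a = [5, 1, 2]` → a = [5, 1, 2]
`b = a.copy()` → b = [5, 1, 2]
`a.append(254)` → a = [5, 1, 2, 254]
`print(a)` → prints [5, 1, 2, 254]
`print(b)` → prints [5, 1, 2]

Answer:
[5, 1, 2, 254]
[5, 1, 2]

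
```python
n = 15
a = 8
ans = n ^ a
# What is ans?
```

Trace:
`n = 15` → n = 15
`a = 8` → a = 8
`ans = n ^ a` → ans = 7
So ans = 7

Answer: 7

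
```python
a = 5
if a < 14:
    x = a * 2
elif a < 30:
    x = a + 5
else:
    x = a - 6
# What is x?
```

Trace:
`a = 5` → a = 5
`if a < 14: ...` → a < 14 is True → x = 10
So x = 10

Answer: 10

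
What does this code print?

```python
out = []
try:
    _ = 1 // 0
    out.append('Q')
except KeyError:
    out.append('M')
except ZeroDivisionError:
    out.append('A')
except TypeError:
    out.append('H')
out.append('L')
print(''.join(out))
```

Execution trace: 'A' (except ZeroDivisionError) → 'L' (after the try/except). Output: AL

Answer: AL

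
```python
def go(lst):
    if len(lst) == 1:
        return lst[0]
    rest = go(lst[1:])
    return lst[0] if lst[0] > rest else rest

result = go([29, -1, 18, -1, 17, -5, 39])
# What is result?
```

Recursive max over [29, -1, 18, -1, 17, -5, 39] = 39

Answer: 39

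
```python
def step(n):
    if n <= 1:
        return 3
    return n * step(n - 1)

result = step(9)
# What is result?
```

step(9) = 9 * 8 * 7 * 6 * 5 * 4 * 3 * 2 * 3 = 1088640

Answer: 1088640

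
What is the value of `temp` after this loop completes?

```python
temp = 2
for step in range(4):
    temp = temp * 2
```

Multiply by 2, 4 times: 2 * 2^4 = 32
`temp` takes the values: 2 → 4 → 8 → 16 → 32

Answer: 32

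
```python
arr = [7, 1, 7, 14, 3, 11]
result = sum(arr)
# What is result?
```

Trace:
`arr = [7, 1, 7, 14, 3, 11]` → arr = [7, 1, 7, 14, 3, 11]
`result = sum(arr)` → result = 43
So result = 43

Answer: 43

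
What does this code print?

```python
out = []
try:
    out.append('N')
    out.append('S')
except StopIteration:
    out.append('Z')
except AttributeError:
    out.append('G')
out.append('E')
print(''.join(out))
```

Execution trace: 'N' (try body) → 'S' (try body, no exception) → 'E' (after the try/except). Output: NSE

Answer: NSE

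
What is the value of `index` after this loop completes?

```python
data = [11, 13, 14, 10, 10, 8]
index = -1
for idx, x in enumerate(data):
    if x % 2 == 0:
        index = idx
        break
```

First even number index in [11, 13, 14, 10, 10, 8]
`index` takes the values: -1 → 2

Answer: 2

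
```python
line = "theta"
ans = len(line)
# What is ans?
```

Trace:
`line = "theta"` → line = 'theta'
`ans = len(line)` → ans = 5
So ans = 5

Answer: 5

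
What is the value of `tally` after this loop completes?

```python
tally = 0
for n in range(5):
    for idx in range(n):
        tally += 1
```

Triangle number: 0+1+2+...+4
`tally` takes the values: 0 → 1 → 2 → 3 → 4 → 5 → 6 → 7 → 8 → 9 → 10

Answer: 10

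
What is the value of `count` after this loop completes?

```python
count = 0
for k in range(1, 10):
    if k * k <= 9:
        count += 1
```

Count numbers where k² ≤ 9
`count` takes the values: 0 → 1 → 2 → 3

Answer: 3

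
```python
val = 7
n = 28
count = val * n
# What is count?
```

Trace:
`val = 7` → val = 7
`n = 28` → n = 28
`count = val * n` → count = 196
So count = 196

Answer: 196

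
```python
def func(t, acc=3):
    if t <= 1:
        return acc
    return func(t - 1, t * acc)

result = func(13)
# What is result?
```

Accumulator trace (n, acc): (13, 3) -> (12, 39) -> (11, 468) -> (10, 5148) -> (9, 51480) -> (8, 463320) -> (7, 3706560) -> (6, 25945920) -> (5, 155675520) -> (4, 778377600) -> (3, 3113510400) -> (2, 9340531200) -> (1, 18681062400) -> return 18681062400

Answer: 18681062400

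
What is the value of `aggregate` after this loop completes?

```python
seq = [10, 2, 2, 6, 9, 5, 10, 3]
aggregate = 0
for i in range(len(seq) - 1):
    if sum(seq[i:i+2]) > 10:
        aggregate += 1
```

Count windows with sum > 10
`aggregate` takes the values: 0 → 1 → 2 → 3 → 4 → 5

Answer: 5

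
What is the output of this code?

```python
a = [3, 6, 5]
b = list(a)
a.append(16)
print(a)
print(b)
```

Key concept: list() constructor creates copy.
Step by step:
`a = [3, 6, 5]` → a = [3, 6, 5]
`b = list(a)` → b = [3, 6, 5]
`a.append(16)` → a = [3, 6, 5, 16]
`print(a)` → prints [3, 6, 5, 16]
`print(b)` → prints [3, 6, 5]

Answer:
[3, 6, 5, 16]
[3, 6, 5]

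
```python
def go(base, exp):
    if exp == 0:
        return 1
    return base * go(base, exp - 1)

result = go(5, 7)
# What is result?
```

go(5, 7) = 5 * 5 * 5 * 5 * 5 * 5 * 5 = 78125

Answer: 78125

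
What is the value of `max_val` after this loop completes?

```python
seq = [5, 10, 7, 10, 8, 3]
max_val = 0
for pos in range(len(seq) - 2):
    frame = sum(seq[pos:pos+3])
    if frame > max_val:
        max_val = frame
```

Max sum of 3-element window in [5, 10, 7, 10, 8, 3]
`max_val` takes the values: 0 → 22 → 27

Answer: 27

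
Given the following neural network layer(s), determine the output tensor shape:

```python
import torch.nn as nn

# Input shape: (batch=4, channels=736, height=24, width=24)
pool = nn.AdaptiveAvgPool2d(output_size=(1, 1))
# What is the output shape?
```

Input: (4, 736, 24, 24) -> Output: (4, 736, 1, 1)

Answer: (4, 736, 1, 1)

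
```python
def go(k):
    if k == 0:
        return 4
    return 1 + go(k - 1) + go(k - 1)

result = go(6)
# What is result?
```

go(k) = 1 + 2·go(k-1), go(0)=4. Closed form: (4+1)·2^6 - 1 = 319.

Answer: 319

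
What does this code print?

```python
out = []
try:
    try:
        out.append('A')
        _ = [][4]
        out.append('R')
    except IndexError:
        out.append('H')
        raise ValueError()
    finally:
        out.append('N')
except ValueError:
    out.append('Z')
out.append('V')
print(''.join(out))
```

Execution trace: 'A' (inner try body) → 'H' (inner except IndexError) → 'N' (inner finally) → 'Z' (outer except ValueError) → 'V' (after the try/except). Output: AHNZV

Answer: AHNZV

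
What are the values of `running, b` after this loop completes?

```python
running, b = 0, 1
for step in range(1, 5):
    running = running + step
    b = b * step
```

Sum and factorial of 1 to 4
`running, b` takes the values: (0, 1) → (1, 1) → (3, 1) → (3, 2) → (6, 2) → (6, 6) → (10, 6) → (10, 24)

Answer: 10, 24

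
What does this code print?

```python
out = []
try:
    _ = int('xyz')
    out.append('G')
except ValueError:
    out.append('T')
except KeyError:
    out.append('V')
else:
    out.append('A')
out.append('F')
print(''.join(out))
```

Execution trace: 'T' (except ValueError) → 'F' (after the try/except). Output: TF

Answer: TF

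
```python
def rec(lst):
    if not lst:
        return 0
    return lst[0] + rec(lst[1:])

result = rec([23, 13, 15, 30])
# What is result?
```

23 + 13 + 15 + 30 + 0 = 81

Answer: 81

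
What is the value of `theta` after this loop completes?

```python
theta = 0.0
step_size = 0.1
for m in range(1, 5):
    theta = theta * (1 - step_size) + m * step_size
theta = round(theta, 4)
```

Moving average with lr=0.1
`theta` takes the values: 0.0 → 0.1 → 0.29 → 0.561 → 0.9049

Answer: 0.9049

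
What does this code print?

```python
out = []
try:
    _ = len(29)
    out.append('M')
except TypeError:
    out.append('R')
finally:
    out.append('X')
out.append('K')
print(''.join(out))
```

Execution trace: 'R' (except TypeError) → 'X' (finally) → 'K' (after the try/except). Output: RXK

Answer: RXK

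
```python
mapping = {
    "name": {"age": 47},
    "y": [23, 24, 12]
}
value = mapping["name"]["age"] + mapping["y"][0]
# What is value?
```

Trace:
`mapping = { ...` → mapping = {'name': {'age': 47}, 'y': [23, 24, 12]}
`value = mapping["name"]["age"] + mapping["y"][0]` → value = 70
So value = 70

Answer: 70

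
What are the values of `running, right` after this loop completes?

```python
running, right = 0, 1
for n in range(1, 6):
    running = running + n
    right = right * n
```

Sum and factorial of 1 to 5
`running, right` takes the values: (0, 1) → (1, 1) → (3, 1) → (3, 2) → (6, 2) → (6, 6) → (10, 6) → (10, 24) → (15, 24) → (15, 120)

Answer: 15, 120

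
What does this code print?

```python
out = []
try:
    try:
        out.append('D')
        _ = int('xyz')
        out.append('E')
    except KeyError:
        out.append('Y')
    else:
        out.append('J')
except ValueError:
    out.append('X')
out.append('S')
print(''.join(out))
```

Execution trace: 'D' (inner try body) → 'X' (outer except ValueError) → 'S' (after the try/except). Output: DXS

Answer: DXS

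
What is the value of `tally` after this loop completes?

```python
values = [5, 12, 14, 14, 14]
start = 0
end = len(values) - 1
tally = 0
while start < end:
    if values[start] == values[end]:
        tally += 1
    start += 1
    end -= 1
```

Count matching pairs from ends
`tally` takes the values: 0

Answer: 0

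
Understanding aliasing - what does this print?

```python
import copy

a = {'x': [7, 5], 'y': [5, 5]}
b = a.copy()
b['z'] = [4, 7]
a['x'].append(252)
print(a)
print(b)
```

Key concept: shallow copy of dict with mutable values.
Step by step:
`a = {'x': [7, 5], 'y': [5, 5]}` → a = {'x': [7, 5], 'y': [5, 5]}
`b = a.copy()` → b = {'x': [7, 5], 'y': [5, 5]}
`b['z'] = [4, 7]` → b = {'x': [7, 5], 'y': [5, 5], 'z': [4, 7]}
`a['x'].append(252)` → a = {'x': [7, 5, 252], 'y': [5, 5]}; b = {'x': [7, 5, 252], 'y': [5, 5], 'z': [4, 7]}
`print(a)` → prints {'x': [7, 5, 252], 'y': [5, 5]}
`print(b)` → prints {'x': [7, 5, 252], 'y': [5, 5], 'z': [4, 7]}

Answer:
{'x': [7, 5, 252], 'y': [5, 5]}
{'x': [7, 5, 252], 'y': [5, 5], 'z': [4, 7]}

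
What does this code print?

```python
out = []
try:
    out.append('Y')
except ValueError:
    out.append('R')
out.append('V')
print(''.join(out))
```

Execution trace: 'Y' (try body, no exception) → 'V' (after the try/except). Output: YV

Answer: YV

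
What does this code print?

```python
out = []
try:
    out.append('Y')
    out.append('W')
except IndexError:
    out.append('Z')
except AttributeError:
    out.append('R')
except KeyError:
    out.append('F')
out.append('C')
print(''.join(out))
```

Execution trace: 'Y' (try body) → 'W' (try body, no exception) → 'C' (after the try/except). Output: YWC

Answer: YWC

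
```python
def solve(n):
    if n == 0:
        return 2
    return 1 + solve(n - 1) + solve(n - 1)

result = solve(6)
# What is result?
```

solve(n) = 1 + 2·solve(n-1), solve(0)=2. Closed form: (2+1)·2^6 - 1 = 191.

Answer: 191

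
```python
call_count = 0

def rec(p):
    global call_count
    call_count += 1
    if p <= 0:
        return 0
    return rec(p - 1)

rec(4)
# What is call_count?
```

Linear recursion stepping by 1: 5 calls from p=4 down to ≤0.

Answer: 5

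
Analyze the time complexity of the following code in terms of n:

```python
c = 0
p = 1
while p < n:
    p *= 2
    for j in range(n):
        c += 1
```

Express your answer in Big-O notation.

Each loop level contributes: log n × n. Multiplying the contributions gives O(n log n).

Answer: O(n log n)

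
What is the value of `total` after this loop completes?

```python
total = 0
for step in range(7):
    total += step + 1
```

Start at 0, add 1 to 7 = 28
`total` takes the values: 0 → 1 → 3 → 6 → 10 → 15 → 21 → 28

Answer: 28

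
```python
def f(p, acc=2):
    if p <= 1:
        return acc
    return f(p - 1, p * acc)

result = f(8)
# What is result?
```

Accumulator trace (n, acc): (8, 2) -> (7, 16) -> (6, 112) -> (5, 672) -> (4, 3360) -> (3, 13440) -> (2, 40320) -> (1, 80640) -> return 80640

Answer: 80640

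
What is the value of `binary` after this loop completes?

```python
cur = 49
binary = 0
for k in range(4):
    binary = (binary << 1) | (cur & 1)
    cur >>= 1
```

Reverse lowest 4 bits of 49
`binary` takes the values: 0 → 1 → 2 → 4 → 8

Answer: 8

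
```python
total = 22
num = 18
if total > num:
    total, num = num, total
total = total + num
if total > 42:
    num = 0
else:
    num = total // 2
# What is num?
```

Trace:
`total = 22` → total = 22
`num = 18` → num = 18
`if total > num: ...` → total > num is True → total = 18; num = 22
`total = total + num` → total = 40
`if total > 42: ...` → total > 42 is False, take else branch → num = 20
So num = 20

Answer: 20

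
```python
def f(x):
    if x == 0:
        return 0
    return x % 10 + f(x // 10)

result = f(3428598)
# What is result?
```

Sum of digits of 3428598: 8 + 9 + 5 + 8 + 2 + 4 + 3 = 39

Answer: 39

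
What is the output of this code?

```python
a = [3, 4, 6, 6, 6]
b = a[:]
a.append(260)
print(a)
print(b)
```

Key concept: slice [:] creates copy.
Step by step:
`a = [3, 4, 6, 6, 6]` → a = [3, 4, 6, 6, 6]
`b = a[:]` → b = [3, 4, 6, 6, 6]
`a.append(260)` → a = [3, 4, 6, 6, 6, 260]
`print(a)` → prints [3, 4, 6, 6, 6, 260]
`print(b)` → prints [3, 4, 6, 6, 6]

Answer:
[3, 4, 6, 6, 6, 260]
[3, 4, 6, 6, 6]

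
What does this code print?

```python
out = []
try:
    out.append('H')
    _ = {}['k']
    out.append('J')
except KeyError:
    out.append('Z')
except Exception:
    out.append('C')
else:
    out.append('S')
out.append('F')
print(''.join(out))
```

Execution trace: 'H' (try body) → 'Z' (except KeyError) → 'F' (after the try/except). Output: HZF

Answer: HZF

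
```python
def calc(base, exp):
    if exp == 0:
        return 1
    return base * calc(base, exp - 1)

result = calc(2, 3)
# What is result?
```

calc(2, 3) = 2 * 2 * 2 = 8

Answer: 8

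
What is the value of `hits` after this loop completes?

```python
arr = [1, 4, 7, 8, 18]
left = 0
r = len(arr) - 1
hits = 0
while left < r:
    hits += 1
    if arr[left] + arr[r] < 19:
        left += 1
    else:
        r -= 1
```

Steps to find pair summing to 19
`hits` takes the values: 0 → 1 → 2 → 3 → 4

Answer: 4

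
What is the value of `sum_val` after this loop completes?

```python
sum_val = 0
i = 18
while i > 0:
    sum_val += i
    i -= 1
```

Sum 18 down to 1
`sum_val` takes the values: 0 → 18 → 35 → 51 → 66 → 80 → 93 → 105 → 116 → 126 → 135 → 143 → 150 → 156 → 161 → 165 → 168 → 170 → 171

Answer: 171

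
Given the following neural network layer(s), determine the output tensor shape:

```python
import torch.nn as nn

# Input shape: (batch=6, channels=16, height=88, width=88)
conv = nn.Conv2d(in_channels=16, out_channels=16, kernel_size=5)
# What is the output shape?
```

Input: (6, 16, 88, 88) -> Output: (6, 16, 84, 84)

Answer: (6, 16, 84, 84)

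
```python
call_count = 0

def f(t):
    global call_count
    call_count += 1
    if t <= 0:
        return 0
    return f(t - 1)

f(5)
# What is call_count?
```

Linear recursion stepping by 1: 6 calls from t=5 down to ≤0.

Answer: 6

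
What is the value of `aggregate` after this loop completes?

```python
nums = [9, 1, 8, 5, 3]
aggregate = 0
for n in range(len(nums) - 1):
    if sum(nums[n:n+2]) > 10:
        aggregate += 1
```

Count windows with sum > 10
`aggregate` takes the values: 0 → 1

Answer: 1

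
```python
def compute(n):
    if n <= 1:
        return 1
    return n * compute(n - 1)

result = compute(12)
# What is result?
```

compute(12) = 12 * 11 * 10 * 9 * 8 * 7 * 6 * 5 * 4 * 3 * 2 * 1 = 479001600

Answer: 479001600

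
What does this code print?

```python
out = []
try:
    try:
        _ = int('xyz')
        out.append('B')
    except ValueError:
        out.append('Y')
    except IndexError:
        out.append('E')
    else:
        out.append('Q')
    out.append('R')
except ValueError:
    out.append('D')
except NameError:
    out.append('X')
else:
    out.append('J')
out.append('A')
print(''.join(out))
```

Execution trace: 'Y' (inner except ValueError) → 'R' (try body, no exception) → 'J' (else) → 'A' (after the try/except). Output: YRJA

Answer: YRJA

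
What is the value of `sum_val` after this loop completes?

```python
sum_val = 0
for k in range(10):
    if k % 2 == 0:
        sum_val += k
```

Sum of even numbers 0 to 9
`sum_val` takes the values: 0 → 2 → 6 → 12 → 20

Answer: 20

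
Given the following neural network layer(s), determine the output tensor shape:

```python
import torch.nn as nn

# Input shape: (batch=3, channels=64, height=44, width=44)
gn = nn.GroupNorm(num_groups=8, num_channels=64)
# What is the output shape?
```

Input: (3, 64, 44, 44) -> Output: (3, 64, 44, 44)

Answer: (3, 64, 44, 44)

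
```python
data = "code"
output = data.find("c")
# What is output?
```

Trace:
`data = "code"` → data = 'code'
`output = data.find("c")` → output = 0
So output = 0

Answer: 0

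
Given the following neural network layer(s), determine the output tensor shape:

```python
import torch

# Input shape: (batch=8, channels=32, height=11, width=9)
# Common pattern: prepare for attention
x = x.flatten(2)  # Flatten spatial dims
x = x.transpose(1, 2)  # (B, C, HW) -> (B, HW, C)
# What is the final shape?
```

Input: (8, 32, 11, 9) -> after flatten(2): (8, 32, 99) -> Output: (8, 99, 32)

Answer: (8, 99, 32)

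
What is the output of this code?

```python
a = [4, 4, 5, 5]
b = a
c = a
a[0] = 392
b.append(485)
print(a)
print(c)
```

Key concept: multiple aliases.
Step by step:
`a = [4, 4, 5, 5]` → a = [4, 4, 5, 5]
`b = a` → b = [4, 4, 5, 5] (same object as a)
`c = a` → c = [4, 4, 5, 5] (same object as a, b)
`a[0] = 392` → a = [392, 4, 5, 5] (same object as b, c); b = [392, 4, 5, 5] (same object as a, c); c = [392, 4, 5, 5] (same object as a, b)
`b.append(485)` → a = [392, 4, 5, 5, 485] (same object as b, c); b = [392, 4, 5, 5, 485] (same object as a, c); c = [392, 4, 5, 5, 485] (same object as a, b)
`print(a)` → prints [392, 4, 5, 5, 485]
`print(c)` → prints [392, 4, 5, 5, 485]

Answer:
[392, 4, 5, 5, 485]
[392, 4, 5, 5, 485]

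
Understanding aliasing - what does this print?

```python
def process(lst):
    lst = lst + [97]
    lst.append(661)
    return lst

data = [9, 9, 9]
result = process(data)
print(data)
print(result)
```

Key concept: rebinding parameter vs mutation.
Step by step:
`data = [9, 9, 9]` → data = [9, 9, 9]
`result = process(data)` → result = [9, 9, 9, 97, 661]
`print(data)` → prints [9, 9, 9]
`print(result)` → prints [9, 9, 9, 97, 661]

Answer:
[9, 9, 9]
[9, 9, 9, 97, 661]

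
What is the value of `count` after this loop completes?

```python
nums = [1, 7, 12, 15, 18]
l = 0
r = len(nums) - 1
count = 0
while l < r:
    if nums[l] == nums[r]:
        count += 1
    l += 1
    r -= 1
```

Count matching pairs from ends
`count` takes the values: 0

Answer: 0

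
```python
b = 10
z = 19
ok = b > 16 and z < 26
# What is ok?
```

Trace:
`b = 10` → b = 10
`z = 19` → z = 19
`ok = b > 16 and z < 26` → ok = False
So ok = False

Answer: False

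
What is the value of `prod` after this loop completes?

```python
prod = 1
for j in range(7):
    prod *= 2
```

2^7 = 128
`prod` takes the values: 1 → 2 → 4 → 8 → 16 → 32 → 64 → 128

Answer: 128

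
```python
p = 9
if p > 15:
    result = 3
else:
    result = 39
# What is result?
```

Trace:
`p = 9` → p = 9
`if p > 15: ...` → p > 15 is False, take else branch → result = 39
So result = 39

Answer: 39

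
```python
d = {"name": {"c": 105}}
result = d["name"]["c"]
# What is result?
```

Trace:
`d = {"name": {"c": 105}}` → d = {'name': {'c': 105}}
`result = d["name"]["c"]` → result = 105
So result = 105

Answer: 105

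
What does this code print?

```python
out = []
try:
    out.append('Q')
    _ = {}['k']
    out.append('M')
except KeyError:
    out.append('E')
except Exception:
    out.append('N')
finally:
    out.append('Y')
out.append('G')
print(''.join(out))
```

Execution trace: 'Q' (try body) → 'E' (except KeyError) → 'Y' (finally) → 'G' (after the try/except). Output: QEYG

Answer: QEYG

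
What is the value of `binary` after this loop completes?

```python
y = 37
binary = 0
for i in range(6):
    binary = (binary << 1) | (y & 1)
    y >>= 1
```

Reverse lowest 6 bits of 37
`binary` takes the values: 0 → 1 → 2 → 5 → 10 → 20 → 41

Answer: 41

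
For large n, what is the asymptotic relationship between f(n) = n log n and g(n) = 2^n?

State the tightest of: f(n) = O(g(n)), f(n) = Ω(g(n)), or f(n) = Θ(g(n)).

n log n vs 2^n: f(n) = O(g(n)) but not Ω(g(n)) — 2^n grows strictly faster than n log n.

Answer: f(n) = O(g(n)) but not Ω(g(n)) — 2^n grows strictly faster than n log n.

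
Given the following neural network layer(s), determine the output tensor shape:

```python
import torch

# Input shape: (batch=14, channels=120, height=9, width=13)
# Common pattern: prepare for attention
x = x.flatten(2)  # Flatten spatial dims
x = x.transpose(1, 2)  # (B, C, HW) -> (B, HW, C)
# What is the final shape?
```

Input: (14, 120, 9, 13) -> after flatten(2): (14, 120, 117) -> Output: (14, 117, 120)

Answer: (14, 117, 120)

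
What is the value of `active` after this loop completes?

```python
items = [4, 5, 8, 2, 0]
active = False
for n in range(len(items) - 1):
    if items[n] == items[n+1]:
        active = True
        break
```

Check consecutive duplicates in [4, 5, 8, 2, 0]
`active` takes the values: False

Answer: False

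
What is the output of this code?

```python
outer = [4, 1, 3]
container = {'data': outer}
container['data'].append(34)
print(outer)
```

Key concept: dict holds reference to list.
Step by step:
`outer = [4, 1, 3]` → outer = [4, 1, 3]
`container = {'data': outer}` → container = {'data': [4, 1, 3]}
`container['data'].append(34)` → outer = [4, 1, 3, 34]; container = {'data': [4, 1, 3, 34]}
`print(outer)` → prints [4, 1, 3, 34]

Answer: [4, 1, 3, 34]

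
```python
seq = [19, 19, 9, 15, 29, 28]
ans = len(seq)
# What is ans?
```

Trace:
`seq = [19, 19, 9, 15, 29, 28]` → seq = [19, 19, 9, 15, 29, 28]
`ans = len(seq)` → ans = 6
So ans = 6

Answer: 6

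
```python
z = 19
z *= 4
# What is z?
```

Trace:
`z = 19` → z = 19
`z *= 4` → z = 76
So z = 76

Answer: 76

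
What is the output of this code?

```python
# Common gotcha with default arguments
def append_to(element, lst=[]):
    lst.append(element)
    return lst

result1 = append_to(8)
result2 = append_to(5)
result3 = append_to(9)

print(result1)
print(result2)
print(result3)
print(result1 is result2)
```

Key concept: mutable default argument gotcha.
Step by step:
`result1 = append_to(8)` → result1 = [8]
`result2 = append_to(5)` → result1 = [8, 5] (same object as result2); result2 = [8, 5] (same object as result1)
`result3 = append_to(9)` → result1 = [8, 5, 9] (same object as result2, result3); result2 = [8, 5, 9] (same object as result1, result3); result3 = [8, 5, 9] (same object as result1, result2)
`print(result1)` → prints [8, 5, 9]
`print(result2)` → prints [8, 5, 9]
`print(result3)` → prints [8, 5, 9]
`print(result1 is result2)` → prints True

Answer:
[8, 5, 9]
[8, 5, 9]
[8, 5, 9]
True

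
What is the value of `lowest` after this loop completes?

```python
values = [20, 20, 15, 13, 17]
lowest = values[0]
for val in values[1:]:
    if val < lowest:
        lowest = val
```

Minimum of [20, 20, 15, 13, 17]
`lowest` takes the values: 20 → 15 → 13

Answer: 13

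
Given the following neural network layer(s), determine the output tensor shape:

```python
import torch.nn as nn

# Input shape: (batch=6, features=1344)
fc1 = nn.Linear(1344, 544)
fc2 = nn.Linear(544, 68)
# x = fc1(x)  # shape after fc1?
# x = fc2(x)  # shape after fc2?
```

Input: (6, 1344) -> after fc1: (6, 544) -> Output: (6, 68)

Answer: (6, 68)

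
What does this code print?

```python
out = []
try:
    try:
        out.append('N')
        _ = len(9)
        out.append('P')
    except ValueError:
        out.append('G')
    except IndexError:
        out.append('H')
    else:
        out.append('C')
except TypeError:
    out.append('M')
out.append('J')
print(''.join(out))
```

Execution trace: 'N' (try body) → 'M' (outer except TypeError) → 'J' (after the try/except). Output: NMJ

Answer: NMJ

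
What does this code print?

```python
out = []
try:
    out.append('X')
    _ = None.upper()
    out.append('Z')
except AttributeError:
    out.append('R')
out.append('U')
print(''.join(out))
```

Execution trace: 'X' (try body) → 'R' (except AttributeError) → 'U' (after the try/except). Output: XRU

Answer: XRU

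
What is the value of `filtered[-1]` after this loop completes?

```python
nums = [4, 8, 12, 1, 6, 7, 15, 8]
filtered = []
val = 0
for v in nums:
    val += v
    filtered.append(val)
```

Cumulative sum ends at 61
`filtered` takes the values: [] → [4] → [4, 12] → [4, 12, 24] → [4, 12, 24, 25] → [4, 12, 24, 25, 31] → [4, 12, 24, 25, 31, 38] → [4, 12, 24, 25, 31, 38, 53] → [4, 12, 24, 25, 31, 38, 53, 61]
So `filtered[-1]` = 61

Answer: 61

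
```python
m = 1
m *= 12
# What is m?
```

Trace:
`m = 1` → m = 1
`m *= 12` → m = 12
So m = 12

Answer: 12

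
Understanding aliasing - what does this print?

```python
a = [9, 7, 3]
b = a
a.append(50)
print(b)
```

Key concept: basic list aliasing.
Step by step:
`a = [9, 7, 3]` → a = [9, 7, 3]
`b = a` → b = [9, 7, 3] (same object as a)
`a.append(50)` → a = [9, 7, 3, 50] (same object as b); b = [9, 7, 3, 50] (same object as a)
`print(b)` → prints [9, 7, 3, 50]

Answer: [9, 7, 3, 50]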